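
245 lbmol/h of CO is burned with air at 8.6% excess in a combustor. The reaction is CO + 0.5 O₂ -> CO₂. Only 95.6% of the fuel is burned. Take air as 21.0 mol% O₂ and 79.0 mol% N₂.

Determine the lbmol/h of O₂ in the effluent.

15.9 lbmol/h

Stoichiometric O₂ = 0.5 × 245 = 122.5 lbmol/h; O₂ fed = 122.5 × 1.086 = 133 lbmol/h.
N₂ fed = 133 × 79/21 = 500.5 lbmol/h.
Fuel reacted = 0.956 × 245 → ξ = 234.2 lbmol/h.
Outlet (n = n₀ + ν ξ):
  CO: 245 − 1(234.2) = 10.78
  O₂: 133 − 0.5(234.2) = 15.92
  N₂: 500.5 (inert)
  CO₂: 0 + 1(234.2) = 234.2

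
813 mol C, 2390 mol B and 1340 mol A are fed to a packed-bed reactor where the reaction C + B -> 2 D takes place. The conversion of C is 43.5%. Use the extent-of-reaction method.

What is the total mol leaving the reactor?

4540 mol

C reacted = 0.435 × 813 = 353.7 mol; ν_C = −1, so ξ = 353.7/1 = 353.7 mol.
Outlet amounts (n = n₀ + ν ξ):
  C: 813 − 1(353.7) = 459.3
  B: 2390 − 1(353.7) = 2036
  D: 0 + 2(353.7) = 707.3
  A: 1340 (inert)
Total out = 459.3 + 2036 + 707.3 + 1340 = 4543 mol.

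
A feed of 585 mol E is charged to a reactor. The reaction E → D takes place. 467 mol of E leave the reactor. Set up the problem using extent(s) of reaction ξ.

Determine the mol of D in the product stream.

118 mol

For E: n = n₀ − 1ξ → 467 = 585 − 1ξ, giving ξ = 118 mol.
Outlet amounts (n = n₀ + ν ξ):
  E: 585 − 1(118) = 467
  D: 0 + 1(118) = 118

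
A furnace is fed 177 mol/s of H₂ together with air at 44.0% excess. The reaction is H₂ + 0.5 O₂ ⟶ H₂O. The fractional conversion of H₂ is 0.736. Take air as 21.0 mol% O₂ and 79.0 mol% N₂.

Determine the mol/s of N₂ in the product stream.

Stoichiometric O₂ = 0.5 × 177 = 88.5 mol/s; O₂ fed = 88.5 × 1.440 = 127.4 mol/s.
N₂ fed = 127.4 × 79/21 = 479.4 mol/s.
Fuel reacted = 0.736 × 177 → ξ = 130.3 mol/s.
Outlet (n = n₀ + ν ξ):
  H₂: 177 − 1(130.3) = 46.73
  O₂: 127.4 − 0.5(130.3) = 62.3
  N₂: 479.4 (inert)
  H₂O: 0 + 1(130.3) = 130.3

479 mol/s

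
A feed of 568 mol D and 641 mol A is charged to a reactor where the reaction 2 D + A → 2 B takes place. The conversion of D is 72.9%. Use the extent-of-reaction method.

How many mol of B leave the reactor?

414 mol

D reacted = 0.729 × 568 = 414.1 mol; ν_D = −2, so ξ = 414.1/2 = 207 mol.
Outlet amounts (n = n₀ + ν ξ):
  D: 568 − 2(207) = 153.9
  A: 641 − 1(207) = 434
  B: 0 + 2(207) = 414.1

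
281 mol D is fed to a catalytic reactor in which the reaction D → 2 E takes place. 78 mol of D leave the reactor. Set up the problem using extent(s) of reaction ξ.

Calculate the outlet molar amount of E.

For D: n = n₀ − 1ξ → 78 = 281 − 1ξ, giving ξ = 203 mol.
Outlet amounts (n = n₀ + ν ξ):
  D: 281 − 1(203) = 78
  E: 0 + 2(203) = 406

406 mol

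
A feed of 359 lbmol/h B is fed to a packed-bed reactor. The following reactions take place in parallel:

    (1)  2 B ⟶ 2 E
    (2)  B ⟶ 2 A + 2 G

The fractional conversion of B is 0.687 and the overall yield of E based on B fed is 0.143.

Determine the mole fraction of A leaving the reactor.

0.413

Yield of E: 2ξ₁ / 359 = 0.143 → ξ₁ = 25.67 lbmol/h.
Conversion of B: 2ξ₁ + 1ξ₂ = 0.687 × 359 = 246.6 → ξ₂ = 195.3 lbmol/h.
Outlet amounts (n = n₀ + Σ ν·ξ):
  B: 359 − 2(25.67) − 1(195.3) = 112.4
  E: 0 + 2(25.67) = 51.34
  A: 0 + 2(195.3) = 390.6
  G: 0 + 2(195.3) = 390.6
Total out = 944.9 lbmol/h; y_A = 390.6 / 944.9 = 0.4134.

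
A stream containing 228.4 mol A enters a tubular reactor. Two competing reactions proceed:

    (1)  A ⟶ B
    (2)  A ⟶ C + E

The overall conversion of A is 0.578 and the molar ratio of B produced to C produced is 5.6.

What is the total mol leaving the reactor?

Conversion of A: A consumed = 0.578 × 228.4 = 132 mol = 1ξ₁ + 1ξ₂.
Selectivity: 1ξ₁ / (1ξ₂) = 5.6 → ξ₁ = 5.6 ξ₂.
Substitute: (1·5.6 + 1) ξ₂ = 132 → ξ₂ = 20 mol, ξ₁ = 112 mol.
Outlet amounts (n = n₀ + Σ ν·ξ):
  A: 228.4 − 1(112) − 1(20) = 96.38
  B: 0 + 1(112) = 112
  C: 0 + 1(20) = 20
  E: 0 + 1(20) = 20
Total out = 96.38 + 112 + 20 + 20 = 248.4 mol.

248 mol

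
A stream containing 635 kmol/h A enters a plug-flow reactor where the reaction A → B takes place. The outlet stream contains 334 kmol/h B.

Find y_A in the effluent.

0.474

For B: n = n₀ + 1ξ → 334 = 0 + 1ξ, giving ξ = 334 kmol/h.
Outlet amounts (n = n₀ + ν ξ):
  A: 635 − 1(334) = 301
  B: 0 + 1(334) = 334
Total out = 635 kmol/h; y_A = 301 / 635 = 0.474.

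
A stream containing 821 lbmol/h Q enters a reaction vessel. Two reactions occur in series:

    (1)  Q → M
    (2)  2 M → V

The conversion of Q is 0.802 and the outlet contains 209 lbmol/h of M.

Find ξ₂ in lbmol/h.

Conversion of Q: Q consumed = 1ξ₁ = 0.802 × 821 → ξ₁ = 658.4 lbmol/h.
M balance: n_M = 0 + 1ξ₁ − 2ξ₂ = 209 → ξ₂ = (1·658.4 − 209)/2 = 224.7 lbmol/h.
Outlet amounts (n = n₀ + Σ ν·ξ):
  Q: 821 − 1(658.4) = 162.6
  M: 0 + 1(658.4) − 2(224.7) = 209
  V: 0 + 1(224.7) = 224.7

ξ₂ = 225 lbmol/h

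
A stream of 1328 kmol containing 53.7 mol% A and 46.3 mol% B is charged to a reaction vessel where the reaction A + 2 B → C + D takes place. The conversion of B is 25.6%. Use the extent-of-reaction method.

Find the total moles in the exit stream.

1250 kmol

B reacted = 0.256 × 614.9 = 157.4 kmol; ν_B = −2, so ξ = 157.4/2 = 78.7 kmol.
Outlet amounts (n = n₀ + ν ξ):
  A: 713.1 − 1(78.7) = 634.4
  B: 614.9 − 2(78.7) = 457.5
  C: 0 + 1(78.7) = 78.7
  D: 0 + 1(78.7) = 78.7
Total out = 634.4 + 457.5 + 78.7 + 78.7 = 1249 kmol.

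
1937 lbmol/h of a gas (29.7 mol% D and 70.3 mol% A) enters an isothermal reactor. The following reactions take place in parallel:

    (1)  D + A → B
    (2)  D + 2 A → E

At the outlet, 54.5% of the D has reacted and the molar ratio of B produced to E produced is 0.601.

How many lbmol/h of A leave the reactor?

852 lbmol/h

Conversion of D: D consumed = 0.545 × 575.3 = 313.5 lbmol/h = 1ξ₁ + 1ξ₂.
Selectivity: 1ξ₁ / (1ξ₂) = 0.601 → ξ₁ = 0.601 ξ₂.
Substitute: (1·0.601 + 1) ξ₂ = 313.5 → ξ₂ = 195.8 lbmol/h, ξ₁ = 117.7 lbmol/h.
Outlet amounts (n = n₀ + Σ ν·ξ):
  D: 575.3 − 1(117.7) − 1(195.8) = 261.8
  A: 1362 − 1(117.7) − 2(195.8) = 852.3
  B: 0 + 1(117.7) = 117.7
  E: 0 + 1(195.8) = 195.8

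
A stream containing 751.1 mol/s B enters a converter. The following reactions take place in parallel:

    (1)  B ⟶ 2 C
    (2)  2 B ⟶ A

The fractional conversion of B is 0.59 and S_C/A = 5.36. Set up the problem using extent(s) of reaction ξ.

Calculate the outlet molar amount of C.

508 mol/s

Conversion of B: B consumed = 0.59 × 751.1 = 443.1 mol/s = 1ξ₁ + 2ξ₂.
Selectivity: 2ξ₁ / (1ξ₂) = 5.36 → ξ₁ = 2.68 ξ₂.
Substitute: (1·2.68 + 2) ξ₂ = 443.1 → ξ₂ = 94.69 mol/s, ξ₁ = 253.8 mol/s.
Outlet amounts (n = n₀ + Σ ν·ξ):
  B: 751.1 − 1(253.8) − 2(94.69) = 308
  C: 0 + 2(253.8) = 507.5
  A: 0 + 1(94.69) = 94.69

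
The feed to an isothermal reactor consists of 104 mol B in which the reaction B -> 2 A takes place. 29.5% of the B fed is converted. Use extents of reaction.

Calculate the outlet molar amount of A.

61.4 mol

B reacted = 0.295 × 104 = 30.68 mol; ν_B = −1, so ξ = 30.68/1 = 30.68 mol.
Outlet amounts (n = n₀ + ν ξ):
  B: 104 − 1(30.68) = 73.32
  A: 0 + 2(30.68) = 61.36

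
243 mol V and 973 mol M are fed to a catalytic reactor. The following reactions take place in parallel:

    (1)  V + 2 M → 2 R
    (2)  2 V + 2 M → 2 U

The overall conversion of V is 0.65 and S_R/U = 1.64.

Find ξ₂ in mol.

ξ₂ = 43.4 mol

Conversion of V: V consumed = 0.65 × 243 = 158 mol = 1ξ₁ + 2ξ₂.
Selectivity: 2ξ₁ / (2ξ₂) = 1.64 → ξ₁ = 1.64 ξ₂.
Substitute: (1·1.64 + 2) ξ₂ = 158 → ξ₂ = 43.39 mol, ξ₁ = 71.16 mol.
Outlet amounts (n = n₀ + Σ ν·ξ):
  V: 243 − 1(71.16) − 2(43.39) = 85.05
  M: 973 − 2(71.16) − 2(43.39) = 743.9
  R: 0 + 2(71.16) = 142.3
  U: 0 + 2(43.39) = 86.79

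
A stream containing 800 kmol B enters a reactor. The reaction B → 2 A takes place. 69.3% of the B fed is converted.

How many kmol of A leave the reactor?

B reacted = 0.693 × 800 = 554.4 kmol; ν_B = −1, so ξ = 554.4/1 = 554.4 kmol.
Outlet amounts (n = n₀ + ν ξ):
  B: 800 − 1(554.4) = 245.6
  A: 0 + 2(554.4) = 1109

1110 kmol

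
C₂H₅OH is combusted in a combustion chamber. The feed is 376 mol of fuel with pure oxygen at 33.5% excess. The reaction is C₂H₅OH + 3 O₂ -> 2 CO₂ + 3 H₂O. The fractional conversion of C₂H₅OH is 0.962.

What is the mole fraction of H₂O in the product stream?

Stoichiometric O₂ = 3 × 376 = 1128 mol; O₂ fed = 1128 × 1.335 = 1506 mol.
Fuel reacted = 0.962 × 376 → ξ = 361.7 mol.
Outlet (n = n₀ + ν ξ):
  C₂H₅OH: 376 − 1(361.7) = 14.29
  O₂: 1506 − 3(361.7) = 420.7
  CO₂: 0 + 2(361.7) = 723.4
  H₂O: 0 + 3(361.7) = 1085
Total out = 2244 mol; y_H₂O = 1085 / 2244 = 0.4837.

0.484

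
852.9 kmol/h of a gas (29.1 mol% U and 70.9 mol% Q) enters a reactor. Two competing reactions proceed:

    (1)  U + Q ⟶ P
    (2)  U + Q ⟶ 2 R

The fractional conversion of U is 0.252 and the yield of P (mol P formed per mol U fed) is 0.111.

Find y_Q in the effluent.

0.657

Yield of P: 1ξ₁ / 248.2 = 0.111 → ξ₁ = 27.55 kmol/h.
Conversion of U: 1ξ₁ + 1ξ₂ = 0.252 × 248.2 = 62.54 → ξ₂ = 35 kmol/h.
Outlet amounts (n = n₀ + Σ ν·ξ):
  U: 248.2 − 1(27.55) − 1(35) = 185.6
  Q: 604.7 − 1(27.55) − 1(35) = 542.2
  P: 0 + 1(27.55) = 27.55
  R: 0 + 2(35) = 69.99
Total out = 825.4 kmol/h; y_Q = 542.2 / 825.4 = 0.6569.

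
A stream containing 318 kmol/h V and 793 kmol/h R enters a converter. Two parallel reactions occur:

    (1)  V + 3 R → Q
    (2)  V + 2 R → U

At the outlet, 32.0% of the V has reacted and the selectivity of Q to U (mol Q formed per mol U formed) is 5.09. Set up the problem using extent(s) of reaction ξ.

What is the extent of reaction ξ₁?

Conversion of V: V consumed = 0.32 × 318 = 101.8 kmol/h = 1ξ₁ + 1ξ₂.
Selectivity: 1ξ₁ / (1ξ₂) = 5.09 → ξ₁ = 5.09 ξ₂.
Substitute: (1·5.09 + 1) ξ₂ = 101.8 → ξ₂ = 16.71 kmol/h, ξ₁ = 85.05 kmol/h.
Outlet amounts (n = n₀ + Σ ν·ξ):
  V: 318 − 1(85.05) − 1(16.71) = 216.2
  R: 793 − 3(85.05) − 2(16.71) = 504.4
  Q: 0 + 1(85.05) = 85.05
  U: 0 + 1(16.71) = 16.71

ξ₁ = 85.1 kmol/h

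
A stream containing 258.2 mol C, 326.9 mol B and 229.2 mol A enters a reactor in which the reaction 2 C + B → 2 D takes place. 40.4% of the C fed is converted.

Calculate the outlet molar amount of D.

C reacted = 0.404 × 258.2 = 104.3 mol; ν_C = −2, so ξ = 104.3/2 = 52.16 mol.
Outlet amounts (n = n₀ + ν ξ):
  C: 258.2 − 2(52.16) = 153.9
  B: 326.9 − 1(52.16) = 274.7
  D: 0 + 2(52.16) = 104.3
  A: 229.2 (inert)

104 mol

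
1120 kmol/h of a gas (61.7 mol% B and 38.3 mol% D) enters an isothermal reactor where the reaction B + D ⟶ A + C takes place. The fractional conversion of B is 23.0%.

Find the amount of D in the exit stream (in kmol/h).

270 kmol/h

B reacted = 0.23 × 691 = 158.9 kmol/h; ν_B = −1, so ξ = 158.9/1 = 158.9 kmol/h.
Outlet amounts (n = n₀ + ν ξ):
  B: 691 − 1(158.9) = 532.1
  D: 429 − 1(158.9) = 270
  A: 0 + 1(158.9) = 158.9
  C: 0 + 1(158.9) = 158.9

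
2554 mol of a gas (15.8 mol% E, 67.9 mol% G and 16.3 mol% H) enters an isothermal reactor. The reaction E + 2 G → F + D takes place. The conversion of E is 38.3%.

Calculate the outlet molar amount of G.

1430 mol

E reacted = 0.383 × 403.5 = 154.6 mol; ν_E = −1, so ξ = 154.6/1 = 154.6 mol.
Outlet amounts (n = n₀ + ν ξ):
  E: 403.5 − 1(154.6) = 249
  G: 1734 − 2(154.6) = 1425
  F: 0 + 1(154.6) = 154.6
  D: 0 + 1(154.6) = 154.6
  H: 416.3 (inert)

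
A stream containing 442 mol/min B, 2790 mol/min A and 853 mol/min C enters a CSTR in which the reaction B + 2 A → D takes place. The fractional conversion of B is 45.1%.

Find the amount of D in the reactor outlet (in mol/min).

B reacted = 0.451 × 442 = 199.3 mol/min; ν_B = −1, so ξ = 199.3/1 = 199.3 mol/min.
Outlet amounts (n = n₀ + ν ξ):
  B: 442 − 1(199.3) = 242.7
  A: 2790 − 2(199.3) = 2391
  D: 0 + 1(199.3) = 199.3
  C: 853 (inert)

199 mol/min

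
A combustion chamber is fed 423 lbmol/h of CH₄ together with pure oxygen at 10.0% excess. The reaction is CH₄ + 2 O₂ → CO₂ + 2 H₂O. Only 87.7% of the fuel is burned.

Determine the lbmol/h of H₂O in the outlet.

742 lbmol/h

Stoichiometric O₂ = 2 × 423 = 846 lbmol/h; O₂ fed = 846 × 1.100 = 930.6 lbmol/h.
Fuel reacted = 0.877 × 423 → ξ = 371 lbmol/h.
Outlet (n = n₀ + ν ξ):
  CH₄: 423 − 1(371) = 52.03
  O₂: 930.6 − 2(371) = 188.7
  CO₂: 0 + 1(371) = 371
  H₂O: 0 + 2(371) = 741.9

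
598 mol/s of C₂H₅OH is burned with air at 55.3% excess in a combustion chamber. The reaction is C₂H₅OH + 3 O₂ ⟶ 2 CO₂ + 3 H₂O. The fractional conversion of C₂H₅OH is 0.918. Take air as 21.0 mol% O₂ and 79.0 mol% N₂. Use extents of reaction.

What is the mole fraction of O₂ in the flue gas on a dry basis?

0.0892

Stoichiometric O₂ = 3 × 598 = 1794 mol/s; O₂ fed = 1794 × 1.553 = 2786 mol/s.
N₂ fed = 2786 × 79/21 = 10480 mol/s.
Fuel reacted = 0.918 × 598 → ξ = 549 mol/s.
Outlet (n = n₀ + ν ξ):
  C₂H₅OH: 598 − 1(549) = 49.04
  O₂: 2786 − 3(549) = 1139
  N₂: 10480 (inert)
  CO₂: 0 + 2(549) = 1098
  H₂O: 0 + 3(549) = 1647
Dry total = 12770 mol/s; y_O₂ (dry) = 1139 / 12770 = 0.08923.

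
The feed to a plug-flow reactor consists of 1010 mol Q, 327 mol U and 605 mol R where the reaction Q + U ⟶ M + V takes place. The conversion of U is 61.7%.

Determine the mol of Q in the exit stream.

U reacted = 0.617 × 327 = 201.8 mol; ν_U = −1, so ξ = 201.8/1 = 201.8 mol.
Outlet amounts (n = n₀ + ν ξ):
  Q: 1010 − 1(201.8) = 808.2
  U: 327 − 1(201.8) = 125.2
  M: 0 + 1(201.8) = 201.8
  V: 0 + 1(201.8) = 201.8
  R: 605 (inert)

808 mol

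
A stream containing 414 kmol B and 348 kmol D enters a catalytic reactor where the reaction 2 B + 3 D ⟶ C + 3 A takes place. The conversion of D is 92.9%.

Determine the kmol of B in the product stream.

D reacted = 0.929 × 348 = 323.3 kmol; ν_D = −3, so ξ = 323.3/3 = 107.8 kmol.
Outlet amounts (n = n₀ + ν ξ):
  B: 414 − 2(107.8) = 198.5
  D: 348 − 3(107.8) = 24.71
  C: 0 + 1(107.8) = 107.8
  A: 0 + 3(107.8) = 323.3

198 kmol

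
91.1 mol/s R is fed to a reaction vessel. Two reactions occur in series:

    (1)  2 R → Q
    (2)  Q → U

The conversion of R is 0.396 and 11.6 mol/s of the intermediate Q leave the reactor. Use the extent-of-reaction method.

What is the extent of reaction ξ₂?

Conversion of R: R consumed = 2ξ₁ = 0.396 × 91.1 → ξ₁ = 18.04 mol/s.
Q balance: n_Q = 0 + 1ξ₁ − 1ξ₂ = 11.6 → ξ₂ = (1·18.04 − 11.6)/1 = 6.438 mol/s.
Outlet amounts (n = n₀ + Σ ν·ξ):
  R: 91.1 − 2(18.04) = 55.02
  Q: 0 + 1(18.04) − 1(6.438) = 11.6
  U: 0 + 1(6.438) = 6.438

ξ₂ = 6.44 mol/s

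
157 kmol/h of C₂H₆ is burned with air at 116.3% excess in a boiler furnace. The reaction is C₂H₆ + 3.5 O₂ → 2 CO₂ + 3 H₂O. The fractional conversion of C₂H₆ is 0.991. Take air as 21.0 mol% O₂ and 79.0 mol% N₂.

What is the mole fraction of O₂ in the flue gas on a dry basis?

0.119

Stoichiometric O₂ = 3.5 × 157 = 549.5 kmol/h; O₂ fed = 549.5 × 2.163 = 1189 kmol/h.
N₂ fed = 1189 × 79/21 = 4471 kmol/h.
Fuel reacted = 0.991 × 157 → ξ = 155.6 kmol/h.
Outlet (n = n₀ + ν ξ):
  C₂H₆: 157 − 1(155.6) = 1.413
  O₂: 1189 − 3.5(155.6) = 644
  N₂: 4471 (inert)
  CO₂: 0 + 2(155.6) = 311.2
  H₂O: 0 + 3(155.6) = 466.8
Dry total = 5428 kmol/h; y_O₂ (dry) = 644 / 5428 = 0.1186.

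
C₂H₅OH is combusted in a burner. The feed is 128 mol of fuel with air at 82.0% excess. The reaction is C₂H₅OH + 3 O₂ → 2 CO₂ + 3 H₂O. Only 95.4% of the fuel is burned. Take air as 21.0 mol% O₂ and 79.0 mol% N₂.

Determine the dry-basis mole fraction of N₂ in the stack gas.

Stoichiometric O₂ = 3 × 128 = 384 mol; O₂ fed = 384 × 1.820 = 698.9 mol.
N₂ fed = 698.9 × 79/21 = 2629 mol.
Fuel reacted = 0.954 × 128 → ξ = 122.1 mol.
Outlet (n = n₀ + ν ξ):
  C₂H₅OH: 128 − 1(122.1) = 5.888
  O₂: 698.9 − 3(122.1) = 332.5
  N₂: 2629 (inert)
  CO₂: 0 + 2(122.1) = 244.2
  H₂O: 0 + 3(122.1) = 366.3
Dry total = 3212 mol; y_N₂ (dry) = 2629 / 3212 = 0.8186.

0.819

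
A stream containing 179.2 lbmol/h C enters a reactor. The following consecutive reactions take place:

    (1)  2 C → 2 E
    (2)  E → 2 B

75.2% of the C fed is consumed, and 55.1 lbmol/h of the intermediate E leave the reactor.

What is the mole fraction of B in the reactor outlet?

Conversion of C: C consumed = 2ξ₁ = 0.752 × 179.2 → ξ₁ = 67.38 lbmol/h.
E balance: n_E = 0 + 2ξ₁ − 1ξ₂ = 55.1 → ξ₂ = (2·67.38 − 55.1)/1 = 79.66 lbmol/h.
Outlet amounts (n = n₀ + Σ ν·ξ):
  C: 179.2 − 2(67.38) = 44.44
  E: 0 + 2(67.38) − 1(79.66) = 55.1
  B: 0 + 2(79.66) = 159.3
Total out = 258.9 lbmol/h; y_B = 159.3 / 258.9 = 0.6155.

0.615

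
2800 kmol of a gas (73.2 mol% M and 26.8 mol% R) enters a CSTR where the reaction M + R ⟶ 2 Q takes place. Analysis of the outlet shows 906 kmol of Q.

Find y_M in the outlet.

0.57

For Q: n = n₀ + 2ξ → 906 = 0 + 2ξ, giving ξ = 453 kmol.
Outlet amounts (n = n₀ + ν ξ):
  M: 2050 − 1(453) = 1597
  R: 750.4 − 1(453) = 297.4
  Q: 0 + 2(453) = 906
Total out = 2800 kmol; y_M = 1597 / 2800 = 0.5702.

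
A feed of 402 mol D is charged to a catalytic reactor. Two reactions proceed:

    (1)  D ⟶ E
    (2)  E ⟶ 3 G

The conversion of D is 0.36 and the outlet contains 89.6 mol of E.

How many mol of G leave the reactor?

Conversion of D: D consumed = 1ξ₁ = 0.36 × 402 → ξ₁ = 144.7 mol.
E balance: n_E = 0 + 1ξ₁ − 1ξ₂ = 89.6 → ξ₂ = (1·144.7 − 89.6)/1 = 55.12 mol.
Outlet amounts (n = n₀ + Σ ν·ξ):
  D: 402 − 1(144.7) = 257.3
  E: 0 + 1(144.7) − 1(55.12) = 89.6
  G: 0 + 3(55.12) = 165.4

165 mol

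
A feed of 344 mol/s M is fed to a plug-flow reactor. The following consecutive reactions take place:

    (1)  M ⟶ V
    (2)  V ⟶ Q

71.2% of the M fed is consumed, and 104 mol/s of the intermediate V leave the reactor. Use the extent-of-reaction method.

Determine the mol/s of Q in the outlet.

141 mol/s

Conversion of M: M consumed = 1ξ₁ = 0.712 × 344 → ξ₁ = 244.9 mol/s.
V balance: n_V = 0 + 1ξ₁ − 1ξ₂ = 104 → ξ₂ = (1·244.9 − 104)/1 = 140.9 mol/s.
Outlet amounts (n = n₀ + Σ ν·ξ):
  M: 344 − 1(244.9) = 99.07
  V: 0 + 1(244.9) − 1(140.9) = 104
  Q: 0 + 1(140.9) = 140.9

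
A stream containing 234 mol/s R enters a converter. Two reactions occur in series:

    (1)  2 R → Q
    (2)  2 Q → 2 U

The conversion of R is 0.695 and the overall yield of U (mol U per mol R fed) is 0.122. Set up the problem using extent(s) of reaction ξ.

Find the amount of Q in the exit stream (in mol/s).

52.8 mol/s

Conversion of R: R consumed = 2ξ₁ = 0.695 × 234 → ξ₁ = 81.31 mol/s.
Yield of U: 2ξ₂ / 234 = 0.122 → ξ₂ = 14.27 mol/s.
Outlet amounts (n = n₀ + Σ ν·ξ):
  R: 234 − 2(81.31) = 71.37
  Q: 0 + 1(81.31) − 2(14.27) = 52.77
  U: 0 + 2(14.27) = 28.55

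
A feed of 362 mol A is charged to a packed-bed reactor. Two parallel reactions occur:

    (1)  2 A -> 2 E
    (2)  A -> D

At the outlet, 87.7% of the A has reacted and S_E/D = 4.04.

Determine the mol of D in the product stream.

63 mol

Conversion of A: A consumed = 0.877 × 362 = 317.5 mol = 2ξ₁ + 1ξ₂.
Selectivity: 2ξ₁ / (1ξ₂) = 4.04 → ξ₁ = 2.02 ξ₂.
Substitute: (2·2.02 + 1) ξ₂ = 317.5 → ξ₂ = 62.99 mol, ξ₁ = 127.2 mol.
Outlet amounts (n = n₀ + Σ ν·ξ):
  A: 362 − 2(127.2) − 1(62.99) = 44.53
  E: 0 + 2(127.2) = 254.5
  D: 0 + 1(62.99) = 62.99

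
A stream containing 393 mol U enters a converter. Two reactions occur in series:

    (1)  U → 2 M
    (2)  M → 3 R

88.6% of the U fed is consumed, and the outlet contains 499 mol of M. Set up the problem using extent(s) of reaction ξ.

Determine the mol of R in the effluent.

Conversion of U: U consumed = 1ξ₁ = 0.886 × 393 → ξ₁ = 348.2 mol.
M balance: n_M = 0 + 2ξ₁ − 1ξ₂ = 499 → ξ₂ = (2·348.2 − 499)/1 = 197.4 mol.
Outlet amounts (n = n₀ + Σ ν·ξ):
  U: 393 − 1(348.2) = 44.8
  M: 0 + 2(348.2) − 1(197.4) = 499
  R: 0 + 3(197.4) = 592.2

592 mol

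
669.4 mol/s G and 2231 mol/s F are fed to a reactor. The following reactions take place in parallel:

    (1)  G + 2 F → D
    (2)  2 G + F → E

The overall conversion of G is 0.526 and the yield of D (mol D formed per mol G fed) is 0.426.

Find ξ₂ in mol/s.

ξ₂ = 33.5 mol/s

Yield of D: 1ξ₁ / 669.4 = 0.426 → ξ₁ = 285.2 mol/s.
Conversion of G: 1ξ₁ + 2ξ₂ = 0.526 × 669.4 = 352.1 → ξ₂ = 33.47 mol/s.
Outlet amounts (n = n₀ + Σ ν·ξ):
  G: 669.4 − 1(285.2) − 2(33.47) = 317.3
  F: 2231 − 2(285.2) − 1(33.47) = 1627
  D: 0 + 1(285.2) = 285.2
  E: 0 + 1(33.47) = 33.47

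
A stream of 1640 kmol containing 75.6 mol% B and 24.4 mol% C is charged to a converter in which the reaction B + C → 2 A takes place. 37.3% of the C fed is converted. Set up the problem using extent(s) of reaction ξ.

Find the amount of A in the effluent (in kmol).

C reacted = 0.373 × 400.2 = 149.3 kmol; ν_C = −1, so ξ = 149.3/1 = 149.3 kmol.
Outlet amounts (n = n₀ + ν ξ):
  B: 1240 − 1(149.3) = 1091
  C: 400.2 − 1(149.3) = 250.9
  A: 0 + 2(149.3) = 298.5

299 kmol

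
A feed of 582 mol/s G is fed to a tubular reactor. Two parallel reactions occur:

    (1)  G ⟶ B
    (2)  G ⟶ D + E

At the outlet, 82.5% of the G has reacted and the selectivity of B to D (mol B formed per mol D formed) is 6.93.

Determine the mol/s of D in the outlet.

Conversion of G: G consumed = 0.825 × 582 = 480.1 mol/s = 1ξ₁ + 1ξ₂.
Selectivity: 1ξ₁ / (1ξ₂) = 6.93 → ξ₁ = 6.93 ξ₂.
Substitute: (1·6.93 + 1) ξ₂ = 480.1 → ξ₂ = 60.55 mol/s, ξ₁ = 419.6 mol/s.
Outlet amounts (n = n₀ + Σ ν·ξ):
  G: 582 − 1(419.6) − 1(60.55) = 101.9
  B: 0 + 1(419.6) = 419.6
  D: 0 + 1(60.55) = 60.55
  E: 0 + 1(60.55) = 60.55

60.5 mol/s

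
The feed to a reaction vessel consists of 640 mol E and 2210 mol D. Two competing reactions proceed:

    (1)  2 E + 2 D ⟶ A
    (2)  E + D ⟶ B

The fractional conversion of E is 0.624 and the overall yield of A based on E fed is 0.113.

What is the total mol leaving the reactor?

2380 mol

Yield of A: 1ξ₁ / 640 = 0.113 → ξ₁ = 72.32 mol.
Conversion of E: 2ξ₁ + 1ξ₂ = 0.624 × 640 = 399.4 → ξ₂ = 254.7 mol.
Outlet amounts (n = n₀ + Σ ν·ξ):
  E: 640 − 2(72.32) − 1(254.7) = 240.6
  D: 2210 − 2(72.32) − 1(254.7) = 1811
  A: 0 + 1(72.32) = 72.32
  B: 0 + 1(254.7) = 254.7
Total out = 240.6 + 1811 + 72.32 + 254.7 = 2378 mol.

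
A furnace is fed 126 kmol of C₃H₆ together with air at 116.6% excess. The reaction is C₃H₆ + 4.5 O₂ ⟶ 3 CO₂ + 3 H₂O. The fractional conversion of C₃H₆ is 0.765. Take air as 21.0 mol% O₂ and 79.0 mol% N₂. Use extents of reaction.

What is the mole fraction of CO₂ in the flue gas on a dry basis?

Stoichiometric O₂ = 4.5 × 126 = 567 kmol; O₂ fed = 567 × 2.166 = 1228 kmol.
N₂ fed = 1228 × 79/21 = 4620 kmol.
Fuel reacted = 0.765 × 126 → ξ = 96.39 kmol.
Outlet (n = n₀ + ν ξ):
  C₃H₆: 126 − 1(96.39) = 29.61
  O₂: 1228 − 4.5(96.39) = 794.4
  N₂: 4620 (inert)
  CO₂: 0 + 3(96.39) = 289.2
  H₂O: 0 + 3(96.39) = 289.2
Dry total = 5733 kmol; y_CO₂ (dry) = 289.2 / 5733 = 0.05044.

0.0504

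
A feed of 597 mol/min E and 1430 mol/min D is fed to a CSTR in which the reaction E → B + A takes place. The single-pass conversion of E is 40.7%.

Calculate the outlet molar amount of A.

243 mol/min

E reacted = 0.407 × 597 = 243 mol/min; ν_E = −1, so ξ = 243/1 = 243 mol/min.
Outlet amounts (n = n₀ + ν ξ):
  E: 597 − 1(243) = 354
  B: 0 + 1(243) = 243
  A: 0 + 1(243) = 243
  D: 1430 (inert)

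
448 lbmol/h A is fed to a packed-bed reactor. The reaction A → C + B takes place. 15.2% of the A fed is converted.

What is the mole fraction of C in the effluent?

0.132

A reacted = 0.152 × 448 = 68.1 lbmol/h; ν_A = −1, so ξ = 68.1/1 = 68.1 lbmol/h.
Outlet amounts (n = n₀ + ν ξ):
  A: 448 − 1(68.1) = 379.9
  C: 0 + 1(68.1) = 68.1
  B: 0 + 1(68.1) = 68.1
Total out = 516.1 lbmol/h; y_C = 68.1 / 516.1 = 0.1319.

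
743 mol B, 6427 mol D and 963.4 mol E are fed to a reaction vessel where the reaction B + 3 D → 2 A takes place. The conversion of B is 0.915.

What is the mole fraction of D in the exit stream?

0.648

B reacted = 0.915 × 743 = 679.8 mol; ν_B = −1, so ξ = 679.8/1 = 679.8 mol.
Outlet amounts (n = n₀ + ν ξ):
  B: 743 − 1(679.8) = 63.15
  D: 6427 − 3(679.8) = 4387
  A: 0 + 2(679.8) = 1360
  E: 963.4 (inert)
Total out = 6774 mol; y_D = 4387 / 6774 = 0.6477.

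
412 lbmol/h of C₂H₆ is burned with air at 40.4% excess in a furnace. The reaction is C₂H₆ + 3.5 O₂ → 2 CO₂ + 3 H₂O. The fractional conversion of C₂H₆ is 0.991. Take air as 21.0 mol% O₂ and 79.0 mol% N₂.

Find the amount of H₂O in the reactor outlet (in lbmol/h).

Stoichiometric O₂ = 3.5 × 412 = 1442 lbmol/h; O₂ fed = 1442 × 1.404 = 2025 lbmol/h.
N₂ fed = 2025 × 79/21 = 7616 lbmol/h.
Fuel reacted = 0.991 × 412 → ξ = 408.3 lbmol/h.
Outlet (n = n₀ + ν ξ):
  C₂H₆: 412 − 1(408.3) = 3.708
  O₂: 2025 − 3.5(408.3) = 595.5
  N₂: 7616 (inert)
  CO₂: 0 + 2(408.3) = 816.6
  H₂O: 0 + 3(408.3) = 1225

1220 lbmol/h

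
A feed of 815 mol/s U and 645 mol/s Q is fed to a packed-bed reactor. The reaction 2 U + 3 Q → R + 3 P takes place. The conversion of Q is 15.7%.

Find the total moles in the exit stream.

1430 mol/s

Q reacted = 0.157 × 645 = 101.3 mol/s; ν_Q = −3, so ξ = 101.3/3 = 33.76 mol/s.
Outlet amounts (n = n₀ + ν ξ):
  U: 815 − 2(33.76) = 747.5
  Q: 645 − 3(33.76) = 543.7
  R: 0 + 1(33.76) = 33.76
  P: 0 + 3(33.76) = 101.3
Total out = 747.5 + 543.7 + 33.76 + 101.3 = 1426 mol/s.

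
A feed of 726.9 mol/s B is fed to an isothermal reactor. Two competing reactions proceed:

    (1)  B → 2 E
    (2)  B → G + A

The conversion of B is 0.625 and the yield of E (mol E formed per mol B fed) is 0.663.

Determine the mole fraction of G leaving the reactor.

Yield of E: 2ξ₁ / 726.9 = 0.663 → ξ₁ = 241 mol/s.
Conversion of B: 1ξ₁ + 1ξ₂ = 0.625 × 726.9 = 454.3 → ξ₂ = 213.3 mol/s.
Outlet amounts (n = n₀ + Σ ν·ξ):
  B: 726.9 − 1(241) − 1(213.3) = 272.6
  E: 0 + 2(241) = 481.9
  G: 0 + 1(213.3) = 213.3
  A: 0 + 1(213.3) = 213.3
Total out = 1181 mol/s; y_G = 213.3 / 1181 = 0.1806.

0.181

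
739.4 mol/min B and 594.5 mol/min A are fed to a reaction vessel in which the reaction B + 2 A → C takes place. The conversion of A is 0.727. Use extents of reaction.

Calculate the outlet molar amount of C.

A reacted = 0.727 × 594.5 = 432.2 mol/min; ν_A = −2, so ξ = 432.2/2 = 216.1 mol/min.
Outlet amounts (n = n₀ + ν ξ):
  B: 739.4 − 1(216.1) = 523.3
  A: 594.5 − 2(216.1) = 162.3
  C: 0 + 1(216.1) = 216.1

216 mol/min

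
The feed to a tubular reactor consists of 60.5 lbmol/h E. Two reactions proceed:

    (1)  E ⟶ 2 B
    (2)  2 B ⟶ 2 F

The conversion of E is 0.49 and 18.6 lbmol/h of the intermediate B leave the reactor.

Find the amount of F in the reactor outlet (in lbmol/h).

40.7 lbmol/h

Conversion of E: E consumed = 1ξ₁ = 0.49 × 60.5 → ξ₁ = 29.64 lbmol/h.
B balance: n_B = 0 + 2ξ₁ − 2ξ₂ = 18.6 → ξ₂ = (2·29.64 − 18.6)/2 = 20.34 lbmol/h.
Outlet amounts (n = n₀ + Σ ν·ξ):
  E: 60.5 − 1(29.64) = 30.86
  B: 0 + 2(29.64) − 2(20.34) = 18.6
  F: 0 + 2(20.34) = 40.69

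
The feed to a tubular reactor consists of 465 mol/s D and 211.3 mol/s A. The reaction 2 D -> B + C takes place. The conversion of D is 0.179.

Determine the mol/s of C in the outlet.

41.6 mol/s

D reacted = 0.179 × 465 = 83.23 mol/s; ν_D = −2, so ξ = 83.23/2 = 41.62 mol/s.
Outlet amounts (n = n₀ + ν ξ):
  D: 465 − 2(41.62) = 381.8
  B: 0 + 1(41.62) = 41.62
  C: 0 + 1(41.62) = 41.62
  A: 211.3 (inert)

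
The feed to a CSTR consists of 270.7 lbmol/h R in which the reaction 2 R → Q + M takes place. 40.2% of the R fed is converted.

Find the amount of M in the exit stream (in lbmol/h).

R reacted = 0.402 × 270.7 = 108.8 lbmol/h; ν_R = −2, so ξ = 108.8/2 = 54.41 lbmol/h.
Outlet amounts (n = n₀ + ν ξ):
  R: 270.7 − 2(54.41) = 161.9
  Q: 0 + 1(54.41) = 54.41
  M: 0 + 1(54.41) = 54.41

54.4 lbmol/h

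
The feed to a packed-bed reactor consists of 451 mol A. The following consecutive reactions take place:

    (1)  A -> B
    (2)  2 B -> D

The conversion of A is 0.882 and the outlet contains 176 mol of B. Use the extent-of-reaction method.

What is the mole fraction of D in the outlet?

0.326

Conversion of A: A consumed = 1ξ₁ = 0.882 × 451 → ξ₁ = 397.8 mol.
B balance: n_B = 0 + 1ξ₁ − 2ξ₂ = 176 → ξ₂ = (1·397.8 − 176)/2 = 110.9 mol.
Outlet amounts (n = n₀ + Σ ν·ξ):
  A: 451 − 1(397.8) = 53.22
  B: 0 + 1(397.8) − 2(110.9) = 176
  D: 0 + 1(110.9) = 110.9
Total out = 340.1 mol; y_D = 110.9 / 340.1 = 0.326.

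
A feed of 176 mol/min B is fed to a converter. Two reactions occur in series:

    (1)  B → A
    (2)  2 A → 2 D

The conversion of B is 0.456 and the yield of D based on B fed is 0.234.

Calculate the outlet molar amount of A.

39.1 mol/min

Conversion of B: B consumed = 1ξ₁ = 0.456 × 176 → ξ₁ = 80.26 mol/min.
Yield of D: 2ξ₂ / 176 = 0.234 → ξ₂ = 20.59 mol/min.
Outlet amounts (n = n₀ + Σ ν·ξ):
  B: 176 − 1(80.26) = 95.74
  A: 0 + 1(80.26) − 2(20.59) = 39.07
  D: 0 + 2(20.59) = 41.18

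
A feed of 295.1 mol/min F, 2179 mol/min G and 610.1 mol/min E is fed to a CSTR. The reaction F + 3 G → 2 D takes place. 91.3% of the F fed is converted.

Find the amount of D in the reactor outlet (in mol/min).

F reacted = 0.913 × 295.1 = 269.4 mol/min; ν_F = −1, so ξ = 269.4/1 = 269.4 mol/min.
Outlet amounts (n = n₀ + ν ξ):
  F: 295.1 − 1(269.4) = 25.67
  G: 2179 − 3(269.4) = 1371
  D: 0 + 2(269.4) = 538.9
  E: 610.1 (inert)

539 mol/min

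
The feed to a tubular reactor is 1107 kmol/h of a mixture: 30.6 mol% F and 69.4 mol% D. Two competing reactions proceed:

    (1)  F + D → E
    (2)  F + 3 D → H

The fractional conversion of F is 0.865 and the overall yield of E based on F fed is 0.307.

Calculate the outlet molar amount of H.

189 kmol/h

Yield of E: 1ξ₁ / 338.7 = 0.307 → ξ₁ = 104 kmol/h.
Conversion of F: 1ξ₁ + 1ξ₂ = 0.865 × 338.7 = 293 → ξ₂ = 189 kmol/h.
Outlet amounts (n = n₀ + Σ ν·ξ):
  F: 338.7 − 1(104) − 1(189) = 45.73
  D: 768.3 − 1(104) − 3(189) = 97.21
  E: 0 + 1(104) = 104
  H: 0 + 1(189) = 189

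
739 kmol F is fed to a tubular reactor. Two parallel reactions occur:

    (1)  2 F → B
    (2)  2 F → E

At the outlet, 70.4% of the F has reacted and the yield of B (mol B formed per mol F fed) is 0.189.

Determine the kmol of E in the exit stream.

120 kmol

Yield of B: 1ξ₁ / 739 = 0.189 → ξ₁ = 139.7 kmol.
Conversion of F: 2ξ₁ + 2ξ₂ = 0.704 × 739 = 520.3 → ξ₂ = 120.5 kmol.
Outlet amounts (n = n₀ + Σ ν·ξ):
  F: 739 − 2(139.7) − 2(120.5) = 218.7
  B: 0 + 1(139.7) = 139.7
  E: 0 + 1(120.5) = 120.5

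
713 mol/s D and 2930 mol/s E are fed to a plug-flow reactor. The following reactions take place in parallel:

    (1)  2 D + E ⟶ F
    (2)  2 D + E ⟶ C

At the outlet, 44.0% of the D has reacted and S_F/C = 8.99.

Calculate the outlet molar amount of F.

Conversion of D: D consumed = 0.44 × 713 = 313.7 mol/s = 2ξ₁ + 2ξ₂.
Selectivity: 1ξ₁ / (1ξ₂) = 8.99 → ξ₁ = 8.99 ξ₂.
Substitute: (2·8.99 + 2) ξ₂ = 313.7 → ξ₂ = 15.7 mol/s, ξ₁ = 141.2 mol/s.
Outlet amounts (n = n₀ + Σ ν·ξ):
  D: 713 − 2(141.2) − 2(15.7) = 399.3
  E: 2930 − 1(141.2) − 1(15.7) = 2773
  F: 0 + 1(141.2) = 141.2
  C: 0 + 1(15.7) = 15.7

141 mol/s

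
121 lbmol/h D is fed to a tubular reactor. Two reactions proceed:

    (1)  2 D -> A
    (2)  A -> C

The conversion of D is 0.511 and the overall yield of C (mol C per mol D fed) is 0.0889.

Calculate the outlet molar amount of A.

20.2 lbmol/h

Conversion of D: D consumed = 2ξ₁ = 0.511 × 121 → ξ₁ = 30.92 lbmol/h.
Yield of C: 1ξ₂ / 121 = 0.0889 → ξ₂ = 10.76 lbmol/h.
Outlet amounts (n = n₀ + Σ ν·ξ):
  D: 121 − 2(30.92) = 59.17
  A: 0 + 1(30.92) − 1(10.76) = 20.16
  C: 0 + 1(10.76) = 10.76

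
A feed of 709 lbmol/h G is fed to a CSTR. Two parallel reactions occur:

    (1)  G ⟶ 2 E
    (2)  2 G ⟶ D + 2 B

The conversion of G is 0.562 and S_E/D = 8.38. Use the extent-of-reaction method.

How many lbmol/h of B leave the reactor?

Conversion of G: G consumed = 0.562 × 709 = 398.5 lbmol/h = 1ξ₁ + 2ξ₂.
Selectivity: 2ξ₁ / (1ξ₂) = 8.38 → ξ₁ = 4.19 ξ₂.
Substitute: (1·4.19 + 2) ξ₂ = 398.5 → ξ₂ = 64.37 lbmol/h, ξ₁ = 269.7 lbmol/h.
Outlet amounts (n = n₀ + Σ ν·ξ):
  G: 709 − 1(269.7) − 2(64.37) = 310.5
  E: 0 + 2(269.7) = 539.4
  D: 0 + 1(64.37) = 64.37
  B: 0 + 2(64.37) = 128.7

129 lbmol/h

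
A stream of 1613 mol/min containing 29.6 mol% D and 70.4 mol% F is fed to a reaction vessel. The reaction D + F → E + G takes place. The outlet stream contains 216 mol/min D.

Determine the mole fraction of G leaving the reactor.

0.162

For D: n = n₀ − 1ξ → 216 = 477.4 − 1ξ, giving ξ = 261.4 mol/min.
Outlet amounts (n = n₀ + ν ξ):
  D: 477.4 − 1(261.4) = 216
  F: 1136 − 1(261.4) = 874.1
  E: 0 + 1(261.4) = 261.4
  G: 0 + 1(261.4) = 261.4
Total out = 1613 mol/min; y_G = 261.4 / 1613 = 0.1621.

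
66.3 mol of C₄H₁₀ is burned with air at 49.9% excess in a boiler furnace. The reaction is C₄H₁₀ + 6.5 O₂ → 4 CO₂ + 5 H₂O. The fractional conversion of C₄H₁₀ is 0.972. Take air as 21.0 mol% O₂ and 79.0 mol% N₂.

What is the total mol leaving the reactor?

Stoichiometric O₂ = 6.5 × 66.3 = 430.9 mol; O₂ fed = 430.9 × 1.499 = 646 mol.
N₂ fed = 646 × 79/21 = 2430 mol.
Fuel reacted = 0.972 × 66.3 → ξ = 64.44 mol.
Outlet (n = n₀ + ν ξ):
  C₄H₁₀: 66.3 − 1(64.44) = 1.856
  O₂: 646 − 6.5(64.44) = 227.1
  N₂: 2430 (inert)
  CO₂: 0 + 4(64.44) = 257.8
  H₂O: 0 + 5(64.44) = 322.2
Total out = 1.856 + 227.1 + 2430 + 257.8 + 322.2 = 3239 mol.

3240 mol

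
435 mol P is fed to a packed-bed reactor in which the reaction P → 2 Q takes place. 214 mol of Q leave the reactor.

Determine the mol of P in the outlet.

For Q: n = n₀ + 2ξ → 214 = 0 + 2ξ, giving ξ = 107 mol.
Outlet amounts (n = n₀ + ν ξ):
  P: 435 − 1(107) = 328
  Q: 0 + 2(107) = 214

328 mol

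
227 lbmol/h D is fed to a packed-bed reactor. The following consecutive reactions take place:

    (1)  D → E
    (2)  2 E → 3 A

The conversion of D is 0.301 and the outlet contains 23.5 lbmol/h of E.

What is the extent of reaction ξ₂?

ξ₂ = 22.4 lbmol/h

Conversion of D: D consumed = 1ξ₁ = 0.301 × 227 → ξ₁ = 68.33 lbmol/h.
E balance: n_E = 0 + 1ξ₁ − 2ξ₂ = 23.5 → ξ₂ = (1·68.33 − 23.5)/2 = 22.41 lbmol/h.
Outlet amounts (n = n₀ + Σ ν·ξ):
  D: 227 − 1(68.33) = 158.7
  E: 0 + 1(68.33) − 2(22.41) = 23.5
  A: 0 + 3(22.41) = 67.24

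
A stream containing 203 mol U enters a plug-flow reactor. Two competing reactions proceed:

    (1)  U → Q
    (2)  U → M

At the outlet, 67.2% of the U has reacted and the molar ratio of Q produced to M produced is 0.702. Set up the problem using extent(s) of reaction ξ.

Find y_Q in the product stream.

0.277

Conversion of U: U consumed = 0.672 × 203 = 136.4 mol = 1ξ₁ + 1ξ₂.
Selectivity: 1ξ₁ / (1ξ₂) = 0.702 → ξ₁ = 0.702 ξ₂.
Substitute: (1·0.702 + 1) ξ₂ = 136.4 → ξ₂ = 80.15 mol, ξ₁ = 56.27 mol.
Outlet amounts (n = n₀ + Σ ν·ξ):
  U: 203 − 1(56.27) − 1(80.15) = 66.58
  Q: 0 + 1(56.27) = 56.27
  M: 0 + 1(80.15) = 80.15
Total out = 203 mol; y_Q = 56.27 / 203 = 0.2772.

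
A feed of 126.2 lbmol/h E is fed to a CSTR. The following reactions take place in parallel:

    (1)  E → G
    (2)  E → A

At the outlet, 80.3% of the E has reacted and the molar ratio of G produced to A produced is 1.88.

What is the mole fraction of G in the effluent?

0.524

Conversion of E: E consumed = 0.803 × 126.2 = 101.3 lbmol/h = 1ξ₁ + 1ξ₂.
Selectivity: 1ξ₁ / (1ξ₂) = 1.88 → ξ₁ = 1.88 ξ₂.
Substitute: (1·1.88 + 1) ξ₂ = 101.3 → ξ₂ = 35.19 lbmol/h, ξ₁ = 66.15 lbmol/h.
Outlet amounts (n = n₀ + Σ ν·ξ):
  E: 126.2 − 1(66.15) − 1(35.19) = 24.86
  G: 0 + 1(66.15) = 66.15
  A: 0 + 1(35.19) = 35.19
Total out = 126.2 lbmol/h; y_G = 66.15 / 126.2 = 0.5242.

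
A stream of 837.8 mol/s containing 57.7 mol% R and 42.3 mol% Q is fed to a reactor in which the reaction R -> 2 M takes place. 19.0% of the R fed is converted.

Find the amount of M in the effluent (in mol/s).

R reacted = 0.19 × 483.4 = 91.85 mol/s; ν_R = −1, so ξ = 91.85/1 = 91.85 mol/s.
Outlet amounts (n = n₀ + ν ξ):
  R: 483.4 − 1(91.85) = 391.6
  M: 0 + 2(91.85) = 183.7
  Q: 354.4 (inert)

184 mol/s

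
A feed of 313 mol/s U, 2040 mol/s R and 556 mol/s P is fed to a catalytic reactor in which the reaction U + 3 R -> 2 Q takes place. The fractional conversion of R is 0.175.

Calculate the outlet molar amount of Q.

238 mol/s

R reacted = 0.175 × 2040 = 357 mol/s; ν_R = −3, so ξ = 357/3 = 119 mol/s.
Outlet amounts (n = n₀ + ν ξ):
  U: 313 − 1(119) = 194
  R: 2040 − 3(119) = 1683
  Q: 0 + 2(119) = 238
  P: 556 (inert)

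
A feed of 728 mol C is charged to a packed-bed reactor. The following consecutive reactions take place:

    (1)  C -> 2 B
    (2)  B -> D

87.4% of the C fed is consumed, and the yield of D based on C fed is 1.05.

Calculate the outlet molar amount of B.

Conversion of C: C consumed = 1ξ₁ = 0.874 × 728 → ξ₁ = 636.3 mol.
Yield of D: 1ξ₂ / 728 = 1.05 → ξ₂ = 764.4 mol.
Outlet amounts (n = n₀ + Σ ν·ξ):
  C: 728 − 1(636.3) = 91.73
  B: 0 + 2(636.3) − 1(764.4) = 508.1
  D: 0 + 1(764.4) = 764.4

508 mol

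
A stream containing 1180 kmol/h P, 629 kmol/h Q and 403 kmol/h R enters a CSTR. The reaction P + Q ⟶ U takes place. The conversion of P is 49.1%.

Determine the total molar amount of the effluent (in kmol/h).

1630 kmol/h

P reacted = 0.491 × 1180 = 579.4 kmol/h; ν_P = −1, so ξ = 579.4/1 = 579.4 kmol/h.
Outlet amounts (n = n₀ + ν ξ):
  P: 1180 − 1(579.4) = 600.6
  Q: 629 − 1(579.4) = 49.62
  U: 0 + 1(579.4) = 579.4
  R: 403 (inert)
Total out = 600.6 + 49.62 + 579.4 + 403 = 1633 kmol/h.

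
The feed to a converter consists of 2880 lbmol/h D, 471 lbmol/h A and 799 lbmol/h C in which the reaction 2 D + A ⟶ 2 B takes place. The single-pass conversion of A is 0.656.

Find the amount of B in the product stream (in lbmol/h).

A reacted = 0.656 × 471 = 309 lbmol/h; ν_A = −1, so ξ = 309/1 = 309 lbmol/h.
Outlet amounts (n = n₀ + ν ξ):
  D: 2880 − 2(309) = 2262
  A: 471 − 1(309) = 162
  B: 0 + 2(309) = 618
  C: 799 (inert)

618 lbmol/h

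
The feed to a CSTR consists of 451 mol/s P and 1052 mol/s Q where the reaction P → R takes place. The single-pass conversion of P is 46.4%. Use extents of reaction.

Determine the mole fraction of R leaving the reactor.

P reacted = 0.464 × 451 = 209.3 mol/s; ν_P = −1, so ξ = 209.3/1 = 209.3 mol/s.
Outlet amounts (n = n₀ + ν ξ):
  P: 451 − 1(209.3) = 241.7
  R: 0 + 1(209.3) = 209.3
  Q: 1052 (inert)
Total out = 1503 mol/s; y_R = 209.3 / 1503 = 0.1392.

0.139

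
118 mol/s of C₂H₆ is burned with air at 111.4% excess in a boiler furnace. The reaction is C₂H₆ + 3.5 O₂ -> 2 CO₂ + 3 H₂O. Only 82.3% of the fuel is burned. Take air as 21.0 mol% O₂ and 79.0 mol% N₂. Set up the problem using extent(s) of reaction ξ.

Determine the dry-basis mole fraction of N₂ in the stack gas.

0.814

Stoichiometric O₂ = 3.5 × 118 = 413 mol/s; O₂ fed = 413 × 2.114 = 873.1 mol/s.
N₂ fed = 873.1 × 79/21 = 3284 mol/s.
Fuel reacted = 0.823 × 118 → ξ = 97.11 mol/s.
Outlet (n = n₀ + ν ξ):
  C₂H₆: 118 − 1(97.11) = 20.89
  O₂: 873.1 − 3.5(97.11) = 533.2
  N₂: 3284 (inert)
  CO₂: 0 + 2(97.11) = 194.2
  H₂O: 0 + 3(97.11) = 291.3
Dry total = 4033 mol/s; y_N₂ (dry) = 3284 / 4033 = 0.8144.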